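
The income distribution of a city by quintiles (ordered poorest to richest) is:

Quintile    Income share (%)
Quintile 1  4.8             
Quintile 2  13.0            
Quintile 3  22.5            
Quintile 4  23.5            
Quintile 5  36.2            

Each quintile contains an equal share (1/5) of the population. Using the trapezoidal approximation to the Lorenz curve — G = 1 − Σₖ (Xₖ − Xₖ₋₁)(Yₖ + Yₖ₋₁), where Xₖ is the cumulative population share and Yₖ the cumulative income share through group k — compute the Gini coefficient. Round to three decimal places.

0.293

Cumulative income shares Yₖ: 0.0480, 0.1780, 0.4030, 0.6380, 1.0000
Σ (Xₖ−Xₖ₋₁)(Yₖ+Yₖ₋₁) = (1/5)(0.0480+0.0000) + (1/5)(0.1780+0.0480) + (1/5)(0.4030+0.1780) + (1/5)(0.6380+0.4030) + (1/5)(1.0000+0.6380)
  = 0.0096 + 0.0452 + 0.1162 + 0.2082 + 0.3276 = 0.7068
G = 1 − 0.7068 = 0.2932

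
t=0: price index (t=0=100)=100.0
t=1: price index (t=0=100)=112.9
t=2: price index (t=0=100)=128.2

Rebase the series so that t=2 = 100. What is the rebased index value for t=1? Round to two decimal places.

Rebased(t=1) = 112.9 / 128.2 × 100 = 88.0655

88.07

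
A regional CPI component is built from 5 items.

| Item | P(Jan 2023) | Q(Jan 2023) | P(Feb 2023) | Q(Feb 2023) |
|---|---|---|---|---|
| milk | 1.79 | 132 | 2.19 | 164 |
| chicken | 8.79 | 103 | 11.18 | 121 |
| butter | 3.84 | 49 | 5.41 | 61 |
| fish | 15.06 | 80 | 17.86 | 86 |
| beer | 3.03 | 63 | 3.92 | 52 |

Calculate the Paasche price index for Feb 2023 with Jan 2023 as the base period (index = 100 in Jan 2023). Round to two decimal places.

124.23

Paasche price index uses current-period quantities as weights.
ΣP(Feb 2023)·Q(Feb 2023) = 2.19×164 + 11.18×121 + 5.41×61 + 17.86×86 + 3.92×52 = 359.16 + 1352.78 + 330.01 + 1535.96 + 203.84 = 3781.75
ΣP(Jan 2023)·Q(Feb 2023) = 1.79×164 + 8.79×121 + 3.84×61 + 15.06×86 + 3.03×52 = 293.56 + 1063.59 + 234.24 + 1295.16 + 157.56 = 3044.11
Index = 3781.75 / 3044.11 × 100 = 124.2317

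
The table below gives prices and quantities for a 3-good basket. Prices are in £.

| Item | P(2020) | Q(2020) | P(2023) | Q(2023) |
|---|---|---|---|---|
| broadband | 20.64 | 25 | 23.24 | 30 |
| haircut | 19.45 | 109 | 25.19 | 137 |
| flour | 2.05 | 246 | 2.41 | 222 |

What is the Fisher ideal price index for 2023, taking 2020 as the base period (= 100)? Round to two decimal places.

Laspeyres component (base-period weights):
ΣP(2023)Q(2020) = 23.24×25 + 25.19×109 + 2.41×246 = 581 + 2745.71 + 592.86 = 3919.57
ΣP(2020)Q(2020) = 20.64×25 + 19.45×109 + 2.05×246 = 516 + 2120.05 + 504.3 = 3140.35
L = 3919.57 / 3140.35 × 100 = 124.8132
Paasche component (current-period weights):
ΣP(2023)Q(2023) = 23.24×30 + 25.19×137 + 2.41×222 = 697.2 + 3451.03 + 535.02 = 4683.25
ΣP(2020)Q(2023) = 20.64×30 + 19.45×137 + 2.05×222 = 619.2 + 2664.65 + 455.1 = 3738.95
P = 4683.25 / 3738.95 × 100 = 125.2558
Fisher = √(L × P) = √(124.8132 × 125.2558) = 125.0343

125.03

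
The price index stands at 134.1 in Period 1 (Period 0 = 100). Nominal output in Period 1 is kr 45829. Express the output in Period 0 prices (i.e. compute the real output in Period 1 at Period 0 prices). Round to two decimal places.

34175.24

Real = Nominal ÷ (Index/100) = 45829 ÷ (134.1/100)
     = 45829 ÷ 1.341 = 34175.2424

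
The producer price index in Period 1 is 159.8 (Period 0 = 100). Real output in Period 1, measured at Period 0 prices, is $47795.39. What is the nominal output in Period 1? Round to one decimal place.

Nominal = Real × (Index/100) = 47795.39 × (159.8/100)
        = 47795.39 × 1.598 = 76377.0332

76377.0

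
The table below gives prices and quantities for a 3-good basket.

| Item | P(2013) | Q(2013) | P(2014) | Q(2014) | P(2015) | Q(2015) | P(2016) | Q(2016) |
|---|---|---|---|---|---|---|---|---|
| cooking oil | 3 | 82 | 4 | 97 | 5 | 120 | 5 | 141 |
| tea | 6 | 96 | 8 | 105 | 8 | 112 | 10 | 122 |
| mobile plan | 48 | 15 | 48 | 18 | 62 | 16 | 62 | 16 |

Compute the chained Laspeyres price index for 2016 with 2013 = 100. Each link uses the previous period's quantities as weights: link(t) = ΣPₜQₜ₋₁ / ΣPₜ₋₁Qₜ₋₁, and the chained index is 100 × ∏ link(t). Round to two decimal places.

Link 2013→2014:
ΣP(2014)Q(2013) = 4×82 + 8×96 + 48×15 = 328 + 768 + 720 = 1816
ΣP(2013)Q(2013) = 3×82 + 6×96 + 48×15 = 246 + 576 + 720 = 1542
link = 1816/1542 = 1.177691
Link 2014→2015:
ΣP(2015)Q(2014) = 5×97 + 8×105 + 62×18 = 485 + 840 + 1116 = 2441
ΣP(2014)Q(2014) = 4×97 + 8×105 + 48×18 = 388 + 840 + 864 = 2092
link = 2441/2092 = 1.166826
Link 2015→2016:
ΣP(2016)Q(2015) = 5×120 + 10×112 + 62×16 = 600 + 1120 + 992 = 2712
ΣP(2015)Q(2015) = 5×120 + 8×112 + 62×16 = 600 + 896 + 992 = 2488
link = 2712/2488 = 1.090032
Chained index = 100 × 1.177691 × 1.166826 × 1.090032 = 149.7880

149.79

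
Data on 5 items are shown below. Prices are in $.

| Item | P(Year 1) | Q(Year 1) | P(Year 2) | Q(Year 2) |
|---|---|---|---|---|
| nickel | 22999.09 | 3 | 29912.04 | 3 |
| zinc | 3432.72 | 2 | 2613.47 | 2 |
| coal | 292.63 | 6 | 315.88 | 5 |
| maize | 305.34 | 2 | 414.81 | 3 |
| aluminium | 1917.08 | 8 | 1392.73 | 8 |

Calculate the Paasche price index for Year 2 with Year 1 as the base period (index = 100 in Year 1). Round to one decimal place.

116.4

Paasche price index uses current-period quantities as weights.
ΣP(Year 2)·Q(Year 2) = 29912.04×3 + 2613.47×2 + 315.88×5 + 414.81×3 + 1392.73×8 = 89736.12 + 5226.94 + 1579.4 + 1244.43 + 11141.84 = 108928.73
ΣP(Year 1)·Q(Year 2) = 22999.09×3 + 3432.72×2 + 292.63×5 + 305.34×3 + 1917.08×8 = 68997.27 + 6865.44 + 1463.15 + 916.02 + 15336.64 = 93578.52
Index = 108928.73 / 93578.52 × 100 = 116.4036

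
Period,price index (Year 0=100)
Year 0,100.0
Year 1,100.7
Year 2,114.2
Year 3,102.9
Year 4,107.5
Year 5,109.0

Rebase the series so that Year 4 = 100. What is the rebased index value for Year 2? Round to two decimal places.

Rebased(Year 2) = 114.2 / 107.5 × 100 = 106.2326

106.23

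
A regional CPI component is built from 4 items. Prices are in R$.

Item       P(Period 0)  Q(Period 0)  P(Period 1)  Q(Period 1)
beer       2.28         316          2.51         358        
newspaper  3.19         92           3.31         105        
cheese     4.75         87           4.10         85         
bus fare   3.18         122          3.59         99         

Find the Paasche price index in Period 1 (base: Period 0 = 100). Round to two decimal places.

104.29

Paasche price index uses current-period quantities as weights.
ΣP(Period 1)·Q(Period 1) = 2.51×358 + 3.31×105 + 4.10×85 + 3.59×99 = 898.58 + 347.55 + 348.5 + 355.41 = 1950.04
ΣP(Period 0)·Q(Period 1) = 2.28×358 + 3.19×105 + 4.75×85 + 3.18×99 = 816.24 + 334.95 + 403.75 + 314.82 = 1869.76
Index = 1950.04 / 1869.76 × 100 = 104.2936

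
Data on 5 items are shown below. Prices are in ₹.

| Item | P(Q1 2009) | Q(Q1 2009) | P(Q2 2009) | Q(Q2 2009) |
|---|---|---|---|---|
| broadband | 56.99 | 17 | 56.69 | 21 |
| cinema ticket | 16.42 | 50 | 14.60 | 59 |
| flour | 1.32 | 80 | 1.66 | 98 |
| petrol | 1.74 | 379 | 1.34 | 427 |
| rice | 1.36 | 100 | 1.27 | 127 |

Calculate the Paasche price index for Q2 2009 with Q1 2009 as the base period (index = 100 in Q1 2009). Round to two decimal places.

Paasche price index uses current-period quantities as weights.
ΣP(Q2 2009)·Q(Q2 2009) = 56.69×21 + 14.60×59 + 1.66×98 + 1.34×427 + 1.27×127 = 1190.49 + 861.4 + 162.68 + 572.18 + 161.29 = 2948.04
ΣP(Q1 2009)·Q(Q2 2009) = 56.99×21 + 16.42×59 + 1.32×98 + 1.74×427 + 1.36×127 = 1196.79 + 968.78 + 129.36 + 742.98 + 172.72 = 3210.63
Index = 2948.04 / 3210.63 × 100 = 91.8212

91.82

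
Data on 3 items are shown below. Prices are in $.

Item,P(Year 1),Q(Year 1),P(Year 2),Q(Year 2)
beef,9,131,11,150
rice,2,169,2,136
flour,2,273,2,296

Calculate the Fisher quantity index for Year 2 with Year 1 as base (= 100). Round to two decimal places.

107.72

Laspeyres component (base-period weights):
ΣP(Year 1)Q(Year 2) = 9×150 + 2×136 + 2×296 = 1350 + 272 + 592 = 2214
ΣP(Year 1)Q(Year 1) = 9×131 + 2×169 + 2×273 = 1179 + 338 + 546 = 2063
L = 2214 / 2063 × 100 = 107.3194
Paasche component (current-period weights):
ΣP(Year 2)Q(Year 2) = 11×150 + 2×136 + 2×296 = 1650 + 272 + 592 = 2514
ΣP(Year 2)Q(Year 1) = 11×131 + 2×169 + 2×273 = 1441 + 338 + 546 = 2325
P = 2514 / 2325 × 100 = 108.1290
Fisher = √(L × P) = √(107.3194 × 108.1290) = 107.7235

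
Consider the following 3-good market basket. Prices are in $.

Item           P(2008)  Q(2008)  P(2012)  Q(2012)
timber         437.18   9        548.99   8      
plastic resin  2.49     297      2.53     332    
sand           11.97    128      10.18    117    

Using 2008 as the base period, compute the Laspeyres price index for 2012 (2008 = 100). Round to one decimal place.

Laspeyres price index uses base-period quantities as weights.
ΣP(2012)·Q(2008) = 548.99×9 + 2.53×297 + 10.18×128 = 4940.91 + 751.41 + 1303.04 = 6995.36
ΣP(2008)·Q(2008) = 437.18×9 + 2.49×297 + 11.97×128 = 3934.62 + 739.53 + 1532.16 = 6206.31
Index = 6995.36 / 6206.31 × 100 = 112.7137

112.7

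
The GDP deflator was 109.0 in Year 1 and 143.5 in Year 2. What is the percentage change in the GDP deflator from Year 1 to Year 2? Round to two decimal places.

31.65%

Change = (143.5 − 109.0) / 109.0 × 100
       = 34.5 / 109.0 × 100 = 31.6514%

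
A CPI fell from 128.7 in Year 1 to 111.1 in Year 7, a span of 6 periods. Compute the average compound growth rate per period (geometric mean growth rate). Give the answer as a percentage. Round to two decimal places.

-2.42%

Growth factor = (111.1/128.7)^(1/6) = (0.863248)^(1/6) = 0.975789
Growth rate = 0.975789 − 1 = -0.024211 = -2.4211%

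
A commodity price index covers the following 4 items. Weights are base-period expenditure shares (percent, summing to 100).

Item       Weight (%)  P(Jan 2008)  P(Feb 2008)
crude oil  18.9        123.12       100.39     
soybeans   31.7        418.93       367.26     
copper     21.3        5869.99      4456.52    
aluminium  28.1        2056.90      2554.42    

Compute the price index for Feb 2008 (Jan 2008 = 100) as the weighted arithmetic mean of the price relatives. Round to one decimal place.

crude oil: 18.9 × (100.39/123.12) = 18.9 × 0.815383 = 15.4107
soybeans: 31.7 × (367.26/418.93) = 31.7 × 0.876662 = 27.7902
copper: 21.3 × (4456.52/5869.99) = 21.3 × 0.759204 = 16.1710
aluminium: 28.1 × (2554.42/2056.90) = 28.1 × 1.241879 = 34.8968
Index = Σ wᵢ·(p₁ᵢ/p₀ᵢ) = 15.4107 + 27.7902 + 16.1710 + 34.8968 = 94.2688

94.3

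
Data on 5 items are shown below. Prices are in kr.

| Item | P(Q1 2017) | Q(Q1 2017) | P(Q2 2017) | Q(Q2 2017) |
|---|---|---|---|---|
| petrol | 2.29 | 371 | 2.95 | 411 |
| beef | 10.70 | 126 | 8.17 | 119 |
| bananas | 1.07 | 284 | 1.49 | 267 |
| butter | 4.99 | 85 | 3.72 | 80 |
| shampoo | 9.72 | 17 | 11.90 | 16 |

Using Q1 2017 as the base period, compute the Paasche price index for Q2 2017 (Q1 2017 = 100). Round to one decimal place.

Paasche price index uses current-period quantities as weights.
ΣP(Q2 2017)·Q(Q2 2017) = 2.95×411 + 8.17×119 + 1.49×267 + 3.72×80 + 11.90×16 = 1212.45 + 972.23 + 397.83 + 297.6 + 190.4 = 3070.51
ΣP(Q1 2017)·Q(Q2 2017) = 2.29×411 + 10.70×119 + 1.07×267 + 4.99×80 + 9.72×16 = 941.19 + 1273.3 + 285.69 + 399.2 + 155.52 = 3054.9
Index = 3070.51 / 3054.9 × 100 = 100.5110

100.5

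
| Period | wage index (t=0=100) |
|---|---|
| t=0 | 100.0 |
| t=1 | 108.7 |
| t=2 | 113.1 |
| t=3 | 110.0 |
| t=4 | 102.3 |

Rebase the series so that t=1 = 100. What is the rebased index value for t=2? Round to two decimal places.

Rebased(t=2) = 113.1 / 108.7 × 100 = 104.0478

104.05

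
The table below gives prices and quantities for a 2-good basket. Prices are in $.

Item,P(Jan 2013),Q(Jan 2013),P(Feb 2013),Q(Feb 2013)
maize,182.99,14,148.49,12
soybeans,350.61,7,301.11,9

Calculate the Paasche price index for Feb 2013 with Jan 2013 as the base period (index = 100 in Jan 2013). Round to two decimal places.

Paasche price index uses current-period quantities as weights.
ΣP(Feb 2013)·Q(Feb 2013) = 148.49×12 + 301.11×9 = 1781.88 + 2709.99 = 4491.87
ΣP(Jan 2013)·Q(Feb 2013) = 182.99×12 + 350.61×9 = 2195.88 + 3155.49 = 5351.37
Index = 4491.87 / 5351.37 × 100 = 83.9387

83.94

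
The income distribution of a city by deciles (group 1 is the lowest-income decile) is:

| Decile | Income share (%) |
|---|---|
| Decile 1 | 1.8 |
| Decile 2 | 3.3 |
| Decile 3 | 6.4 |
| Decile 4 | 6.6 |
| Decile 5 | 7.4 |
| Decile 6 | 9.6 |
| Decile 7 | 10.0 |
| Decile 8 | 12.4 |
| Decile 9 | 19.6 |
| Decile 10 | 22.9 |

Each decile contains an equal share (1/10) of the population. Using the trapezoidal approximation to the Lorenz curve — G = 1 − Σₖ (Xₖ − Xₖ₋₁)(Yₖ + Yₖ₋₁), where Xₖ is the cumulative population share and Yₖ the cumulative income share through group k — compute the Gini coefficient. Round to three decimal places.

Cumulative income shares Yₖ: 0.0180, 0.0510, 0.1150, 0.1810, 0.2550, 0.3510, 0.4510, 0.5750, 0.7710, 1.0000
Σ (Xₖ−Xₖ₋₁)(Yₖ+Yₖ₋₁) = (1/10)(0.0180+0.0000) + (1/10)(0.0510+0.0180) + (1/10)(0.1150+0.0510) + (1/10)(0.1810+0.1150) + (1/10)(0.2550+0.1810) + (1/10)(0.3510+0.2550) + (1/10)(0.4510+0.3510) + (1/10)(0.5750+0.4510) + (1/10)(0.7710+0.5750) + (1/10)(1.0000+0.7710)
  = 0.0018 + 0.0069 + 0.0166 + 0.0296 + 0.0436 + 0.0606 + 0.0802 + 0.1026 + 0.1346 + 0.1771 = 0.6536
G = 1 − 0.6536 = 0.3464

0.346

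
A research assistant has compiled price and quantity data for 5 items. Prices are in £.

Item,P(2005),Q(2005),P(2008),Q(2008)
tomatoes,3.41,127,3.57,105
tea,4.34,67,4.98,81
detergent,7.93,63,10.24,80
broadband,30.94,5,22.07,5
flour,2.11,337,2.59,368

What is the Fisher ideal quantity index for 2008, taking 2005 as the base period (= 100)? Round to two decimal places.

109.53

Laspeyres component (base-period weights):
ΣP(2005)Q(2008) = 3.41×105 + 4.34×81 + 7.93×80 + 30.94×5 + 2.11×368 = 358.05 + 351.54 + 634.4 + 154.7 + 776.48 = 2275.17
ΣP(2005)Q(2005) = 3.41×127 + 4.34×67 + 7.93×63 + 30.94×5 + 2.11×337 = 433.07 + 290.78 + 499.59 + 154.7 + 711.07 = 2089.21
L = 2275.17 / 2089.21 × 100 = 108.9010
Paasche component (current-period weights):
ΣP(2008)Q(2008) = 3.57×105 + 4.98×81 + 10.24×80 + 22.07×5 + 2.59×368 = 374.85 + 403.38 + 819.2 + 110.35 + 953.12 = 2660.9
ΣP(2008)Q(2005) = 3.57×127 + 4.98×67 + 10.24×63 + 22.07×5 + 2.59×337 = 453.39 + 333.66 + 645.12 + 110.35 + 872.83 = 2415.35
P = 2660.9 / 2415.35 × 100 = 110.1662
Fisher = √(L × P) = √(108.9010 × 110.1662) = 109.5318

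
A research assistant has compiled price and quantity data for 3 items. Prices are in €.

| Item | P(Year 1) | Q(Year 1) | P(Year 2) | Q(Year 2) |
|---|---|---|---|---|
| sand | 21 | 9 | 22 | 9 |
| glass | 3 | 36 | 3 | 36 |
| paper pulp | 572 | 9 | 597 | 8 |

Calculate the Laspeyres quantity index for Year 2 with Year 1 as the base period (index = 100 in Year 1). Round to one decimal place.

Laspeyres quantity index uses base-period prices as weights.
ΣP(Year 1)·Q(Year 2) = 21×9 + 3×36 + 572×8 = 189 + 108 + 4576 = 4873
ΣP(Year 1)·Q(Year 1) = 21×9 + 3×36 + 572×9 = 189 + 108 + 5148 = 5445
Index = 4873 / 5445 × 100 = 89.4949

89.5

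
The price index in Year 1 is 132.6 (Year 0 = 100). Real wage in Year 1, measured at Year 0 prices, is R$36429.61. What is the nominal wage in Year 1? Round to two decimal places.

48305.66

Nominal = Real × (Index/100) = 36429.61 × (132.6/100)
        = 36429.61 × 1.326 = 48305.6629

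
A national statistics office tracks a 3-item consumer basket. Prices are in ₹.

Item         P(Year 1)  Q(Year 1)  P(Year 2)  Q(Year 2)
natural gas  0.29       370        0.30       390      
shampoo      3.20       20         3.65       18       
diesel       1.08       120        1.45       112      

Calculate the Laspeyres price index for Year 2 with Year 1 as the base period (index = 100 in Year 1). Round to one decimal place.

119.0

Laspeyres price index uses base-period quantities as weights.
ΣP(Year 2)·Q(Year 1) = 0.30×370 + 3.65×20 + 1.45×120 = 111 + 73 + 174 = 358
ΣP(Year 1)·Q(Year 1) = 0.29×370 + 3.20×20 + 1.08×120 = 107.3 + 64 + 129.6 = 300.9
Index = 358 / 300.9 × 100 = 118.9764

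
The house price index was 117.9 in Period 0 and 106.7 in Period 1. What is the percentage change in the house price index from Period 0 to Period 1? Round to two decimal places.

Change = (106.7 − 117.9) / 117.9 × 100
       = -11.2 / 117.9 × 100 = -9.4996%

-9.50%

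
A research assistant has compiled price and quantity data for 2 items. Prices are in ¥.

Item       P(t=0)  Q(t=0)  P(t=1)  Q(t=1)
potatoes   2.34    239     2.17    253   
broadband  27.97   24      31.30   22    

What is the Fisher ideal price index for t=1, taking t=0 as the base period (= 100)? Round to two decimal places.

Laspeyres component (base-period weights):
ΣP(t=1)Q(t=0) = 2.17×239 + 31.30×24 = 518.63 + 751.2 = 1269.83
ΣP(t=0)Q(t=0) = 2.34×239 + 27.97×24 = 559.26 + 671.28 = 1230.54
L = 1269.83 / 1230.54 × 100 = 103.1929
Paasche component (current-period weights):
ΣP(t=1)Q(t=1) = 2.17×253 + 31.30×22 = 549.01 + 688.6 = 1237.61
ΣP(t=0)Q(t=1) = 2.34×253 + 27.97×22 = 592.02 + 615.34 = 1207.36
P = 1237.61 / 1207.36 × 100 = 102.5055
Fisher = √(L × P) = √(103.1929 × 102.5055) = 102.8486

102.85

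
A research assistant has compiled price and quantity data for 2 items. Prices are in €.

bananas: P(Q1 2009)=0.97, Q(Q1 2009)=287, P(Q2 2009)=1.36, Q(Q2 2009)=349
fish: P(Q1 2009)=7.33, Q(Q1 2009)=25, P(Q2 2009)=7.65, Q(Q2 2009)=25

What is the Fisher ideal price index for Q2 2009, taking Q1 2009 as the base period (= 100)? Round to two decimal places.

Laspeyres component (base-period weights):
ΣP(Q2 2009)Q(Q1 2009) = 1.36×287 + 7.65×25 = 390.32 + 191.25 = 581.57
ΣP(Q1 2009)Q(Q1 2009) = 0.97×287 + 7.33×25 = 278.39 + 183.25 = 461.64
L = 581.57 / 461.64 × 100 = 125.9791
Paasche component (current-period weights):
ΣP(Q2 2009)Q(Q2 2009) = 1.36×349 + 7.65×25 = 474.64 + 191.25 = 665.89
ΣP(Q1 2009)Q(Q2 2009) = 0.97×349 + 7.33×25 = 338.53 + 183.25 = 521.78
P = 665.89 / 521.78 × 100 = 127.6189
Fisher = √(L × P) = √(125.9791 × 127.6189) = 126.7964

126.80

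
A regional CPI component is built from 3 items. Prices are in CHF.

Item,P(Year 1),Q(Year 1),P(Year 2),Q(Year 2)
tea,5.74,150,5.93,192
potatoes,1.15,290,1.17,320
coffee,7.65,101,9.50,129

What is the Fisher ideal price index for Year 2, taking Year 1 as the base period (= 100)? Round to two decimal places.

111.35

Laspeyres component (base-period weights):
ΣP(Year 2)Q(Year 1) = 5.93×150 + 1.17×290 + 9.50×101 = 889.5 + 339.3 + 959.5 = 2188.3
ΣP(Year 1)Q(Year 1) = 5.74×150 + 1.15×290 + 7.65×101 = 861 + 333.5 + 772.65 = 1967.15
L = 2188.3 / 1967.15 × 100 = 111.2422
Paasche component (current-period weights):
ΣP(Year 2)Q(Year 2) = 5.93×192 + 1.17×320 + 9.50×129 = 1138.56 + 374.4 + 1225.5 = 2738.46
ΣP(Year 1)Q(Year 2) = 5.74×192 + 1.15×320 + 7.65×129 = 1102.08 + 368 + 986.85 = 2456.93
P = 2738.46 / 2456.93 × 100 = 111.4586
Fisher = √(L × P) = √(111.2422 × 111.4586) = 111.3503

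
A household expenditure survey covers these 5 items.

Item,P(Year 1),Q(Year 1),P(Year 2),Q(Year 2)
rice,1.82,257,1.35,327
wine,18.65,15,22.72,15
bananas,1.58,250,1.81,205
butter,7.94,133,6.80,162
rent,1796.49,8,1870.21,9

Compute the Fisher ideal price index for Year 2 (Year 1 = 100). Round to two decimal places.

102.48

Laspeyres component (base-period weights):
ΣP(Year 2)Q(Year 1) = 1.35×257 + 22.72×15 + 1.81×250 + 6.80×133 + 1870.21×8 = 346.95 + 340.8 + 452.5 + 904.4 + 14961.68 = 17006.33
ΣP(Year 1)Q(Year 1) = 1.82×257 + 18.65×15 + 1.58×250 + 7.94×133 + 1796.49×8 = 467.74 + 279.75 + 395 + 1056.02 + 14371.92 = 16570.43
L = 17006.33 / 16570.43 × 100 = 102.6306
Paasche component (current-period weights):
ΣP(Year 2)Q(Year 2) = 1.35×327 + 22.72×15 + 1.81×205 + 6.80×162 + 1870.21×9 = 441.45 + 340.8 + 371.05 + 1101.6 + 16831.89 = 19086.79
ΣP(Year 1)Q(Year 2) = 1.82×327 + 18.65×15 + 1.58×205 + 7.94×162 + 1796.49×9 = 595.14 + 279.75 + 323.9 + 1286.28 + 16168.41 = 18653.48
P = 19086.79 / 18653.48 × 100 = 102.3229
Fisher = √(L × P) = √(102.6306 × 102.3229) = 102.4767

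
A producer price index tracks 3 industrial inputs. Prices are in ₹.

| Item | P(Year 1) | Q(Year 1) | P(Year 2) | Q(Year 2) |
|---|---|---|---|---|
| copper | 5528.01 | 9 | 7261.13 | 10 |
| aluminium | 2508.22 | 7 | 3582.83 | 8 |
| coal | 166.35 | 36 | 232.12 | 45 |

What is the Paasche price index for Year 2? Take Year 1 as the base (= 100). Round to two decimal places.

Paasche price index uses current-period quantities as weights.
ΣP(Year 2)·Q(Year 2) = 7261.13×10 + 3582.83×8 + 232.12×45 = 72611.3 + 28662.64 + 10445.4 = 111719.34
ΣP(Year 1)·Q(Year 2) = 5528.01×10 + 2508.22×8 + 166.35×45 = 55280.1 + 20065.76 + 7485.75 = 82831.61
Index = 111719.34 / 82831.61 × 100 = 134.8752

134.88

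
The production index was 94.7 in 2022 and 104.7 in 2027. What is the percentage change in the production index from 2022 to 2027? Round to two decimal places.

10.56%

Change = (104.7 − 94.7) / 94.7 × 100
       = 10.0 / 94.7 × 100 = 10.5597%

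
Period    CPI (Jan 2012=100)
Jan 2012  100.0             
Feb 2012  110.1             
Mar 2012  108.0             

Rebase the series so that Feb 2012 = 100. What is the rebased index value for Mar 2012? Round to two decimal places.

Rebased(Mar 2012) = 108.0 / 110.1 × 100 = 98.0926

98.09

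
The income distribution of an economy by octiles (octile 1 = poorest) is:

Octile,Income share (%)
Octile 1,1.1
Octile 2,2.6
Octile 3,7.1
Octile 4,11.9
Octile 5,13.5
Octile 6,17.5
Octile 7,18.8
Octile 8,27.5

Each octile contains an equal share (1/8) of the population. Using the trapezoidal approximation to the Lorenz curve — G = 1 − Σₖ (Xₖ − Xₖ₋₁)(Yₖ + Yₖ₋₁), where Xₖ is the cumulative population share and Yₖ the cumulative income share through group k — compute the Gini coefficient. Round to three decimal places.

Cumulative income shares Yₖ: 0.0110, 0.0370, 0.1080, 0.2270, 0.3620, 0.5370, 0.7250, 1.0000
Σ (Xₖ−Xₖ₋₁)(Yₖ+Yₖ₋₁) = (1/8)(0.0110+0.0000) + (1/8)(0.0370+0.0110) + (1/8)(0.1080+0.0370) + (1/8)(0.2270+0.1080) + (1/8)(0.3620+0.2270) + (1/8)(0.5370+0.3620) + (1/8)(0.7250+0.5370) + (1/8)(1.0000+0.7250)
  = 0.0014 + 0.0060 + 0.0181 + 0.0419 + 0.0736 + 0.1124 + 0.1577 + 0.2156 = 0.6267
G = 1 − 0.6267 = 0.3733

0.373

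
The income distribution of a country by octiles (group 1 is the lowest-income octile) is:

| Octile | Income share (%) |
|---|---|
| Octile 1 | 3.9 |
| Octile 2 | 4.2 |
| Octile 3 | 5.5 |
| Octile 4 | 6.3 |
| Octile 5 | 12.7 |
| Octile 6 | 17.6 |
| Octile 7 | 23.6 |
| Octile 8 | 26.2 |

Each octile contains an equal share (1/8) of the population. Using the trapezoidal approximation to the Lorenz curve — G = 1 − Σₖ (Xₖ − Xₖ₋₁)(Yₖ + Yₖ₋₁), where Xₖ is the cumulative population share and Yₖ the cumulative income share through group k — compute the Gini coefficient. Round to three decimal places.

Cumulative income shares Yₖ: 0.0390, 0.0810, 0.1360, 0.1990, 0.3260, 0.5020, 0.7380, 1.0000
Σ (Xₖ−Xₖ₋₁)(Yₖ+Yₖ₋₁) = (1/8)(0.0390+0.0000) + (1/8)(0.0810+0.0390) + (1/8)(0.1360+0.0810) + (1/8)(0.1990+0.1360) + (1/8)(0.3260+0.1990) + (1/8)(0.5020+0.3260) + (1/8)(0.7380+0.5020) + (1/8)(1.0000+0.7380)
  = 0.0049 + 0.0150 + 0.0271 + 0.0419 + 0.0656 + 0.1035 + 0.1550 + 0.2172 = 0.6302
G = 1 − 0.6302 = 0.3698

0.370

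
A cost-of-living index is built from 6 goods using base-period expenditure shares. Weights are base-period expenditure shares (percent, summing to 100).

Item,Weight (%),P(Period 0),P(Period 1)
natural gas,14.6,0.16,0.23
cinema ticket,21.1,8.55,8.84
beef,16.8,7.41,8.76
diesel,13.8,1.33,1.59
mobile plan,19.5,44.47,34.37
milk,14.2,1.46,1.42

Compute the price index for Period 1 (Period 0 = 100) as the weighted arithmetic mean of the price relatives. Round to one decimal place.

natural gas: 14.6 × (0.23/0.16) = 14.6 × 1.437500 = 20.9875
cinema ticket: 21.1 × (8.84/8.55) = 21.1 × 1.033918 = 21.8157
beef: 16.8 × (8.76/7.41) = 16.8 × 1.182186 = 19.8607
diesel: 13.8 × (1.59/1.33) = 13.8 × 1.195489 = 16.4977
mobile plan: 19.5 × (34.37/44.47) = 19.5 × 0.772881 = 15.0712
milk: 14.2 × (1.42/1.46) = 14.2 × 0.972603 = 13.8110
Index = Σ wᵢ·(p₁ᵢ/p₀ᵢ) = 20.9875 + 21.8157 + 19.8607 + 16.4977 + 15.0712 + 13.8110 = 108.0438

108.0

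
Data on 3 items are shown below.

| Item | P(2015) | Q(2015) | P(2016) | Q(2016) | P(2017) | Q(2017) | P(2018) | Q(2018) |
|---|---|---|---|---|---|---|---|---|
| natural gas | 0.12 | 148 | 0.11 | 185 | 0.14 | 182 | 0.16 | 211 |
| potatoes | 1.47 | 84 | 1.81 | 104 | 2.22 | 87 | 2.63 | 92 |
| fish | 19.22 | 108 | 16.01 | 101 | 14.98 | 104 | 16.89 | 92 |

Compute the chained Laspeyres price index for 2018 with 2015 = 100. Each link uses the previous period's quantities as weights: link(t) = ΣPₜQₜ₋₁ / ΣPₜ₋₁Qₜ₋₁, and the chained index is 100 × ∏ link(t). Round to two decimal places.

94.08

Link 2015→2016:
ΣP(2016)Q(2015) = 0.11×148 + 1.81×84 + 16.01×108 = 16.28 + 152.04 + 1729.08 = 1897.4
ΣP(2015)Q(2015) = 0.12×148 + 1.47×84 + 19.22×108 = 17.76 + 123.48 + 2075.76 = 2217
link = 1897.4/2217 = 0.855841
Link 2016→2017:
ΣP(2017)Q(2016) = 0.14×185 + 2.22×104 + 14.98×101 = 25.9 + 230.88 + 1512.98 = 1769.76
ΣP(2016)Q(2016) = 0.11×185 + 1.81×104 + 16.01×101 = 20.35 + 188.24 + 1617.01 = 1825.6
link = 1769.76/1825.6 = 0.969413
Link 2017→2018:
ΣP(2018)Q(2017) = 0.16×182 + 2.63×87 + 16.89×104 = 29.12 + 228.81 + 1756.56 = 2014.49
ΣP(2017)Q(2017) = 0.14×182 + 2.22×87 + 14.98×104 = 25.48 + 193.14 + 1557.92 = 1776.54
link = 2014.49/1776.54 = 1.133940
Chained index = 100 × 0.855841 × 0.969413 × 1.133940 = 94.0789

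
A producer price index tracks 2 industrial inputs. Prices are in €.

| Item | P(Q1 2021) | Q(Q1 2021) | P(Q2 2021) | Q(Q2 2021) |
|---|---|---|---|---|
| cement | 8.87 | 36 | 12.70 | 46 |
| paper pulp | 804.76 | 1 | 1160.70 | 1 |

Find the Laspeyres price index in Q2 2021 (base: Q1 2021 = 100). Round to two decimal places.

143.93

Laspeyres price index uses base-period quantities as weights.
ΣP(Q2 2021)·Q(Q1 2021) = 12.70×36 + 1160.70×1 = 457.2 + 1160.7 = 1617.9
ΣP(Q1 2021)·Q(Q1 2021) = 8.87×36 + 804.76×1 = 319.32 + 804.76 = 1124.08
Index = 1617.9 / 1124.08 × 100 = 143.9310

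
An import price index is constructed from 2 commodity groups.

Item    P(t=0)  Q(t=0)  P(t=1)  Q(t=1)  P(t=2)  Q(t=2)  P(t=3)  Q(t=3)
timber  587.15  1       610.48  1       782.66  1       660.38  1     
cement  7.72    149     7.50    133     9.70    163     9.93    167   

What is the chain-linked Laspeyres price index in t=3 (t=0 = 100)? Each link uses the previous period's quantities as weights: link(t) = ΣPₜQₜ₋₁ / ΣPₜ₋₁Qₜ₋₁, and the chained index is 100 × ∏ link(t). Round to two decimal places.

Link t=0→t=1:
ΣP(t=1)Q(t=0) = 610.48×1 + 7.50×149 = 610.48 + 1117.5 = 1727.98
ΣP(t=0)Q(t=0) = 587.15×1 + 7.72×149 = 587.15 + 1150.28 = 1737.43
link = 1727.98/1737.43 = 0.994561
Link t=1→t=2:
ΣP(t=2)Q(t=1) = 782.66×1 + 9.70×133 = 782.66 + 1290.1 = 2072.76
ΣP(t=1)Q(t=1) = 610.48×1 + 7.50×133 = 610.48 + 997.5 = 1607.98
link = 2072.76/1607.98 = 1.289046
Link t=2→t=3:
ΣP(t=3)Q(t=2) = 660.38×1 + 9.93×163 = 660.38 + 1618.59 = 2278.97
ΣP(t=2)Q(t=2) = 782.66×1 + 9.70×163 = 782.66 + 1581.1 = 2363.76
link = 2278.97/2363.76 = 0.964129
Chained index = 100 × 0.994561 × 1.289046 × 0.964129 = 123.6047

123.60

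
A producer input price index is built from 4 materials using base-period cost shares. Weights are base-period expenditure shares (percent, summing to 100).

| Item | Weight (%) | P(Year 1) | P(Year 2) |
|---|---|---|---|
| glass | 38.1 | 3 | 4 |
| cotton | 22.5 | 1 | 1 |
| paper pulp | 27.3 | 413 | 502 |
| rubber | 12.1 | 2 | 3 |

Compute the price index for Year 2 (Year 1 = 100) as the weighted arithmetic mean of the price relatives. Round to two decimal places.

124.63

glass: 38.1 × (4/3) = 38.1 × 1.333333 = 50.8000
cotton: 22.5 × (1/1) = 22.5 × 1.000000 = 22.5000
paper pulp: 27.3 × (502/413) = 27.3 × 1.215496 = 33.1831
rubber: 12.1 × (3/2) = 12.1 × 1.500000 = 18.1500
Index = Σ wᵢ·(p₁ᵢ/p₀ᵢ) = 50.8000 + 22.5000 + 33.1831 + 18.1500 = 124.6331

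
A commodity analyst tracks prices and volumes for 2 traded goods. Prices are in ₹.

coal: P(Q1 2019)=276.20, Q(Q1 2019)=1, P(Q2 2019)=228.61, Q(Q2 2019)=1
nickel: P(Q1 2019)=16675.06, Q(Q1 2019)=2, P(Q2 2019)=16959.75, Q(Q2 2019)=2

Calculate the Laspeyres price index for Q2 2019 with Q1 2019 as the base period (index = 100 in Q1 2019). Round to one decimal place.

101.6

Laspeyres price index uses base-period quantities as weights.
ΣP(Q2 2019)·Q(Q1 2019) = 228.61×1 + 16959.75×2 = 228.61 + 33919.5 = 34148.11
ΣP(Q1 2019)·Q(Q1 2019) = 276.20×1 + 16675.06×2 = 276.2 + 33350.12 = 33626.32
Index = 34148.11 / 33626.32 × 100 = 101.5517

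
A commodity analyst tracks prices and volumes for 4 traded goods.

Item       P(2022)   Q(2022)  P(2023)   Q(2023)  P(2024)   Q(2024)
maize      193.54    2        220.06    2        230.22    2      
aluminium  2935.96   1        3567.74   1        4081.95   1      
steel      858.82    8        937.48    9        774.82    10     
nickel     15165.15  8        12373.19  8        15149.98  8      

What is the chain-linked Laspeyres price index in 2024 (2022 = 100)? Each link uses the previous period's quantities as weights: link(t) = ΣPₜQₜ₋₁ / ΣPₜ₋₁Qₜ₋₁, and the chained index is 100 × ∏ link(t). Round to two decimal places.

Link 2022→2023:
ΣP(2023)Q(2022) = 220.06×2 + 3567.74×1 + 937.48×8 + 12373.19×8 = 440.12 + 3567.74 + 7499.84 + 98985.52 = 110493.22
ΣP(2022)Q(2022) = 193.54×2 + 2935.96×1 + 858.82×8 + 15165.15×8 = 387.08 + 2935.96 + 6870.56 + 121321.2 = 131514.8
link = 110493.22/131514.8 = 0.840158
Link 2023→2024:
ΣP(2024)Q(2023) = 230.22×2 + 4081.95×1 + 774.82×9 + 15149.98×8 = 460.44 + 4081.95 + 6973.38 + 121199.84 = 132715.61
ΣP(2023)Q(2023) = 220.06×2 + 3567.74×1 + 937.48×9 + 12373.19×8 = 440.12 + 3567.74 + 8437.32 + 98985.52 = 111430.7
link = 132715.61/111430.7 = 1.191015
Chained index = 100 × 0.840158 × 1.191015 = 100.0641

100.06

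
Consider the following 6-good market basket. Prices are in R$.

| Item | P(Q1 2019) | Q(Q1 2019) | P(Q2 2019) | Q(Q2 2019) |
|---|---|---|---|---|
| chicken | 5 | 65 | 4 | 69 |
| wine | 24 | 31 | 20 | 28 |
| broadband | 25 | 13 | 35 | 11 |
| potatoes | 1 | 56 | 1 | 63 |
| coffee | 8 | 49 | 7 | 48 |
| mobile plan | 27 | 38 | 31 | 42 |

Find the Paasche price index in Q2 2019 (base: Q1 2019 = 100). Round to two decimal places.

Paasche price index uses current-period quantities as weights.
ΣP(Q2 2019)·Q(Q2 2019) = 4×69 + 20×28 + 35×11 + 1×63 + 7×48 + 31×42 = 276 + 560 + 385 + 63 + 336 + 1302 = 2922
ΣP(Q1 2019)·Q(Q2 2019) = 5×69 + 24×28 + 25×11 + 1×63 + 8×48 + 27×42 = 345 + 672 + 275 + 63 + 384 + 1134 = 2873
Index = 2922 / 2873 × 100 = 101.7055

101.71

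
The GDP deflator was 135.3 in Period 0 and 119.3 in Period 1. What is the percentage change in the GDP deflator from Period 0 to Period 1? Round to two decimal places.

Change = (119.3 − 135.3) / 135.3 × 100
       = -16.0 / 135.3 × 100 = -11.8256%

-11.83%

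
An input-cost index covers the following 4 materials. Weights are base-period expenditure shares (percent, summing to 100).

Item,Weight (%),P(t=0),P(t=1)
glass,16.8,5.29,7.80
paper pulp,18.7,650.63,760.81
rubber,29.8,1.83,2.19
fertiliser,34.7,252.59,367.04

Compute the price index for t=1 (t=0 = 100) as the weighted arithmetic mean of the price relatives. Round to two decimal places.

glass: 16.8 × (7.80/5.29) = 16.8 × 1.474480 = 24.7713
paper pulp: 18.7 × (760.81/650.63) = 18.7 × 1.169344 = 21.8667
rubber: 29.8 × (2.19/1.83) = 29.8 × 1.196721 = 35.6623
fertiliser: 34.7 × (367.04/252.59) = 34.7 × 1.453106 = 50.4228
Index = Σ wᵢ·(p₁ᵢ/p₀ᵢ) = 24.7713 + 21.8667 + 35.6623 + 50.4228 = 132.7231

132.72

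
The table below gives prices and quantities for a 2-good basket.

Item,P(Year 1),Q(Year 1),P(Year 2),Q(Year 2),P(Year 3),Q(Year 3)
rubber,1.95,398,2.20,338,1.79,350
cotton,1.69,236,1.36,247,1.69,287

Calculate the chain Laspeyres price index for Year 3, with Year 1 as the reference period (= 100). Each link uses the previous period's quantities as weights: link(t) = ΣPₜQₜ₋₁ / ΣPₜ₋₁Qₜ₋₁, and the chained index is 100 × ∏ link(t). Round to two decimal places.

96.46

Link Year 1→Year 2:
ΣP(Year 2)Q(Year 1) = 2.20×398 + 1.36×236 = 875.6 + 320.96 = 1196.56
ΣP(Year 1)Q(Year 1) = 1.95×398 + 1.69×236 = 776.1 + 398.84 = 1174.94
link = 1196.56/1174.94 = 1.018401
Link Year 2→Year 3:
ΣP(Year 3)Q(Year 2) = 1.79×338 + 1.69×247 = 605.02 + 417.43 = 1022.45
ΣP(Year 2)Q(Year 2) = 2.20×338 + 1.36×247 = 743.6 + 335.92 = 1079.52
link = 1022.45/1079.52 = 0.947134
Chained index = 100 × 1.018401 × 0.947134 = 96.4562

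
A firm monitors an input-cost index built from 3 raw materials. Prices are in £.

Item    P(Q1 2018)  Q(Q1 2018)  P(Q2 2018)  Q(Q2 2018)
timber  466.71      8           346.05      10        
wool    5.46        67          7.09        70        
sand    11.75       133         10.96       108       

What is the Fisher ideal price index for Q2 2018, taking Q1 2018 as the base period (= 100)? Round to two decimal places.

Laspeyres component (base-period weights):
ΣP(Q2 2018)Q(Q1 2018) = 346.05×8 + 7.09×67 + 10.96×133 = 2768.4 + 475.03 + 1457.68 = 4701.11
ΣP(Q1 2018)Q(Q1 2018) = 466.71×8 + 5.46×67 + 11.75×133 = 3733.68 + 365.82 + 1562.75 = 5662.25
L = 4701.11 / 5662.25 × 100 = 83.0255
Paasche component (current-period weights):
ΣP(Q2 2018)Q(Q2 2018) = 346.05×10 + 7.09×70 + 10.96×108 = 3460.5 + 496.3 + 1183.68 = 5140.48
ΣP(Q1 2018)Q(Q2 2018) = 466.71×10 + 5.46×70 + 11.75×108 = 4667.1 + 382.2 + 1269 = 6318.3
P = 5140.48 / 6318.3 × 100 = 81.3586
Fisher = √(L × P) = √(83.0255 × 81.3586) = 82.1878

82.19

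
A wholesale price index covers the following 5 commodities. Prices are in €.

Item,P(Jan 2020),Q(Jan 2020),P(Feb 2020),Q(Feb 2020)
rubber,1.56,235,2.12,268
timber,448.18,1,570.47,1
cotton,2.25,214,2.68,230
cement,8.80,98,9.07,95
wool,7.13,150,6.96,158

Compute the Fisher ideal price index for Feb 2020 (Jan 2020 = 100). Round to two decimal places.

110.90

Laspeyres component (base-period weights):
ΣP(Feb 2020)Q(Jan 2020) = 2.12×235 + 570.47×1 + 2.68×214 + 9.07×98 + 6.96×150 = 498.2 + 570.47 + 573.52 + 888.86 + 1044 = 3575.05
ΣP(Jan 2020)Q(Jan 2020) = 1.56×235 + 448.18×1 + 2.25×214 + 8.80×98 + 7.13×150 = 366.6 + 448.18 + 481.5 + 862.4 + 1069.5 = 3228.18
L = 3575.05 / 3228.18 × 100 = 110.7451
Paasche component (current-period weights):
ΣP(Feb 2020)Q(Feb 2020) = 2.12×268 + 570.47×1 + 2.68×230 + 9.07×95 + 6.96×158 = 568.16 + 570.47 + 616.4 + 861.65 + 1099.68 = 3716.36
ΣP(Jan 2020)Q(Feb 2020) = 1.56×268 + 448.18×1 + 2.25×230 + 8.80×95 + 7.13×158 = 418.08 + 448.18 + 517.5 + 836 + 1126.54 = 3346.3
P = 3716.36 / 3346.3 × 100 = 111.0588
Fisher = √(L × P) = √(110.7451 × 111.0588) = 110.9018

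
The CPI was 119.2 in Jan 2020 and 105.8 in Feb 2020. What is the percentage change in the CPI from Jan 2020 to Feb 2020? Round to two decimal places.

Change = (105.8 − 119.2) / 119.2 × 100
       = -13.4 / 119.2 × 100 = -11.2416%

-11.24%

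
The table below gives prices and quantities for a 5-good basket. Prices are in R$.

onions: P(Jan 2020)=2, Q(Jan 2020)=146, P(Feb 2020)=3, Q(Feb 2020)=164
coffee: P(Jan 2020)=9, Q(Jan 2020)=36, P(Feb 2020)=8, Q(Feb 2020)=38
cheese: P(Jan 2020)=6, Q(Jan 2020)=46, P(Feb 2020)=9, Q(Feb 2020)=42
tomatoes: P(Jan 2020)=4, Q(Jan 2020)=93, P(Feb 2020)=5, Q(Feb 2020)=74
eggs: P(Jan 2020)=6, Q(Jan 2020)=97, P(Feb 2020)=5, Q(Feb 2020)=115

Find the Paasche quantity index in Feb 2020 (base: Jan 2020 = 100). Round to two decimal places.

Paasche quantity index uses current-period prices as weights.
ΣP(Feb 2020)·Q(Feb 2020) = 3×164 + 8×38 + 9×42 + 5×74 + 5×115 = 492 + 304 + 378 + 370 + 575 = 2119
ΣP(Feb 2020)·Q(Jan 2020) = 3×146 + 8×36 + 9×46 + 5×93 + 5×97 = 438 + 288 + 414 + 465 + 485 = 2090
Index = 2119 / 2090 × 100 = 101.3876

101.39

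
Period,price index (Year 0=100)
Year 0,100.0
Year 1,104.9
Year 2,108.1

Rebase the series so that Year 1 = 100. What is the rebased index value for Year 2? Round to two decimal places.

103.05

Rebased(Year 2) = 108.1 / 104.9 × 100 = 103.0505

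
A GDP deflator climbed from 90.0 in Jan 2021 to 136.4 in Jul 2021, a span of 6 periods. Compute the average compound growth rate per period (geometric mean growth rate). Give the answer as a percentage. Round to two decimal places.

7.18%

Growth factor = (136.4/90.0)^(1/6) = (1.515556)^(1/6) = 1.071754
Growth rate = 1.071754 − 1 = 0.071754 = 7.1754%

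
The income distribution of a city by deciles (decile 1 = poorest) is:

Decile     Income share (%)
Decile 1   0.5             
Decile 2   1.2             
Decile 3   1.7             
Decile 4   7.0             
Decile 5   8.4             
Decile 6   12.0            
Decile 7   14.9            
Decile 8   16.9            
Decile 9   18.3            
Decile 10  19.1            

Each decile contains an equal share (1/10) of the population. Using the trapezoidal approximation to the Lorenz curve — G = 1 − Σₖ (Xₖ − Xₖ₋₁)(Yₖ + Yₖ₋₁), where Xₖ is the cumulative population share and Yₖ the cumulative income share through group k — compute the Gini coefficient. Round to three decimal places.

Cumulative income shares Yₖ: 0.0050, 0.0170, 0.0340, 0.1040, 0.1880, 0.3080, 0.4570, 0.6260, 0.8090, 1.0000
Σ (Xₖ−Xₖ₋₁)(Yₖ+Yₖ₋₁) = (1/10)(0.0050+0.0000) + (1/10)(0.0170+0.0050) + (1/10)(0.0340+0.0170) + (1/10)(0.1040+0.0340) + (1/10)(0.1880+0.1040) + (1/10)(0.3080+0.1880) + (1/10)(0.4570+0.3080) + (1/10)(0.6260+0.4570) + (1/10)(0.8090+0.6260) + (1/10)(1.0000+0.8090)
  = 0.0005 + 0.0022 + 0.0051 + 0.0138 + 0.0292 + 0.0496 + 0.0765 + 0.1083 + 0.1435 + 0.1809 = 0.6096
G = 1 − 0.6096 = 0.3904

0.390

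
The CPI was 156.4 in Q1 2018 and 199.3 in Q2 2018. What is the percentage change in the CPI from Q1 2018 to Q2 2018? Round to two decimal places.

Change = (199.3 − 156.4) / 156.4 × 100
       = 42.9 / 156.4 × 100 = 27.4297%

27.43%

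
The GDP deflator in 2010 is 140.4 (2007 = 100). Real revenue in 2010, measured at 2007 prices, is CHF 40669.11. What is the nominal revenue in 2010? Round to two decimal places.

Nominal = Real × (Index/100) = 40669.11 × (140.4/100)
        = 40669.11 × 1.404 = 57099.4304

57099.43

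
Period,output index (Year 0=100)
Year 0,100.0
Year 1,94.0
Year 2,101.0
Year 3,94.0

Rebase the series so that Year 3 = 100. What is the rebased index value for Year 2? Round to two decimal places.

107.45

Rebased(Year 2) = 101.0 / 94.0 × 100 = 107.4468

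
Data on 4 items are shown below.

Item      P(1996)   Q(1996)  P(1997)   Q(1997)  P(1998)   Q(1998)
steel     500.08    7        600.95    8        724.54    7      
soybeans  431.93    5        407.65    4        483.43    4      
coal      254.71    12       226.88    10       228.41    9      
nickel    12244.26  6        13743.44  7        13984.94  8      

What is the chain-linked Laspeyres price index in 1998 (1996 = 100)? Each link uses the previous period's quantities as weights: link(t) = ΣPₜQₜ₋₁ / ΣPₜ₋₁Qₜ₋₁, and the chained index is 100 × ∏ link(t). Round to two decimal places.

Link 1996→1997:
ΣP(1997)Q(1996) = 600.95×7 + 407.65×5 + 226.88×12 + 13743.44×6 = 4206.65 + 2038.25 + 2722.56 + 82460.64 = 91428.1
ΣP(1996)Q(1996) = 500.08×7 + 431.93×5 + 254.71×12 + 12244.26×6 = 3500.56 + 2159.65 + 3056.52 + 73465.56 = 82182.29
link = 91428.1/82182.29 = 1.112504
Link 1997→1998:
ΣP(1998)Q(1997) = 724.54×8 + 483.43×4 + 228.41×10 + 13984.94×7 = 5796.32 + 1933.72 + 2284.1 + 97894.58 = 107908.72
ΣP(1997)Q(1997) = 600.95×8 + 407.65×4 + 226.88×10 + 13743.44×7 = 4807.6 + 1630.6 + 2268.8 + 96204.08 = 104911.08
link = 107908.72/104911.08 = 1.028573
Chained index = 100 × 1.112504 × 1.028573 = 114.4291

114.43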